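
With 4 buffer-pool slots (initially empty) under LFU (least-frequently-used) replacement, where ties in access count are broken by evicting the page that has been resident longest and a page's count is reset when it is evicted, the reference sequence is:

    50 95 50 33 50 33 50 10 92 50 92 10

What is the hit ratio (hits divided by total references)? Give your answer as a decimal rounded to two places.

50 → fault, frames (50)
95 → fault, frames (50 95)
50 → hit
33 → fault, frames (50 95 33)
50 → hit
33 → hit
50 → hit
10 → fault, frames (50 95 33 10)
92 → fault, evict 95, frames (50 33 10 92)
50 → hit
92 → hit
10 → hit
Hits: 7 of 12 references → 7/12 = 0.5833.

0.58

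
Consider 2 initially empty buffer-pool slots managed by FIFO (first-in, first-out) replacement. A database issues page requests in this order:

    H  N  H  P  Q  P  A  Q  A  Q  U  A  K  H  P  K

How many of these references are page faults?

10

H → miss, frames (H)
N → miss, frames (H N)
H → hit
P → miss, evict H, frames (N P)
Q → miss, evict N, frames (P Q)
P → hit
A → miss, evict P, frames (Q A)
Q → hit
A → hit
Q → hit
U → miss, evict Q, frames (A U)
A → hit
K → miss, evict A, frames (U K)
H → miss, evict U, frames (K H)
P → miss, evict K, frames (H P)
K → miss, evict H, frames (P K)
Page faults: 10.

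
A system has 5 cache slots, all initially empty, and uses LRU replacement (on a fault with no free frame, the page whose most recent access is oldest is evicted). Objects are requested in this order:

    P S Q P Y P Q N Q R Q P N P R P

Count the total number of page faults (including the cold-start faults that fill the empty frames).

6

P → miss, frames [P]
S → miss, frames [P, S]
Q → miss, frames [P, S, Q]
P → hit
Y → miss, frames [S, Q, P, Y]
P → hit
Q → hit
N → miss, frames [S, Y, P, Q, N]
Q → hit
R → miss, evict S, frames [Y, P, N, Q, R]
Q → hit
P → hit
N → hit
P → hit
R → hit
P → hit
Page faults: 6.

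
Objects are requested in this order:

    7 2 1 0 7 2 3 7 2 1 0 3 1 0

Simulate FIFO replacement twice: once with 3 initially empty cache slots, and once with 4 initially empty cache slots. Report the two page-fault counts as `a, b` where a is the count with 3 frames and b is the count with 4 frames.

9, 10

3 frames: F F F F F F F . . F F . . . → 9 faults.
4 frames: F F F F . . F F F F F F . . → 10 faults.
10 > 9: adding a frame increased faults — Belady's anomaly.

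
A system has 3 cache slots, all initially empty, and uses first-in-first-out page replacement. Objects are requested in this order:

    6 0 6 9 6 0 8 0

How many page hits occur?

6: miss, frames [6]
0: miss, frames [6, 0]
6: hit
9: miss, frames [6, 0, 9]
6: hit
0: hit
8: miss, evict 6, frames [0, 9, 8]
0: hit
Hits: 4.

4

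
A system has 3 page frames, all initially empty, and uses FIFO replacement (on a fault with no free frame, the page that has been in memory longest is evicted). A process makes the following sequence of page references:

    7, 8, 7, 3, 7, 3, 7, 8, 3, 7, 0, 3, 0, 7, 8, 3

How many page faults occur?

7: fault, frames {7}
8: fault, frames {7,8}
7: hit
3: fault, frames {7,8,3}
7: hit
3: hit
7: hit
8: hit
3: hit
7: hit
0: fault, evict 7, frames {8,3,0}
3: hit
0: hit
7: fault, evict 8, frames {3,0,7}
8: fault, evict 3, frames {0,7,8}
3: fault, evict 0, frames {7,8,3}
Page faults: 7.

7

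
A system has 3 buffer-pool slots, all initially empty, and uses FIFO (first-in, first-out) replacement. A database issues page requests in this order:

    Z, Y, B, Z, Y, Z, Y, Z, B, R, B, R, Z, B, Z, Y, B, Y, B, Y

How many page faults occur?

7

Z -> fault, frames [Z]
Y -> fault, frames [Z, Y]
B -> fault, frames [Z, Y, B]
Z -> hit
Y -> hit
Z -> hit
Y -> hit
Z -> hit
B -> hit
R -> fault, evict Z, frames [Y, B, R]
B -> hit
R -> hit
Z -> fault, evict Y, frames [B, R, Z]
B -> hit
Z -> hit
Y -> fault, evict B, frames [R, Z, Y]
B -> fault, evict R, frames [Z, Y, B]
Y -> hit
B -> hit
Y -> hit
Page faults: 7.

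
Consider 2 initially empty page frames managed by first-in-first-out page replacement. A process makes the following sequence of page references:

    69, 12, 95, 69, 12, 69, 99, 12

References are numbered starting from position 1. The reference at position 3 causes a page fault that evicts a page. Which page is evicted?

69

pos 1: 69 -> fault, frames {69}
pos 2: 12 -> fault, frames {69,12}
pos 3: 95 -> fault, evict 69, frames {12,95}
At position 3, page 69 is evicted.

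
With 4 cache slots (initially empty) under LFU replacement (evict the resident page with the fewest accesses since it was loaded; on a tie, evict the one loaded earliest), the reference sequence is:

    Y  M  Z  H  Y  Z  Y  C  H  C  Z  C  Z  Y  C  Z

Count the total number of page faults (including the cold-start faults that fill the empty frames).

Y -> miss, frames {Y}
M -> miss, frames {Y,M}
Z -> miss, frames {Y,M,Z}
H -> miss, frames {Y,M,Z,H}
Y -> hit
Z -> hit
Y -> hit
C -> miss, evict M, frames {Y,Z,H,C}
H -> hit
C -> hit
Z -> hit
C -> hit
Z -> hit
Y -> hit
C -> hit
Z -> hit
Page faults: 5.

5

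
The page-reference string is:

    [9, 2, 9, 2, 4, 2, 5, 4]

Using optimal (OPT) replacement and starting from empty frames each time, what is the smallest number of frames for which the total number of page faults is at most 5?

2

f=1: 8 faults
f=2: 4 faults
f=3: 4 faults
f=4: 4 faults
Smallest f with faults ≤ 5 is 2.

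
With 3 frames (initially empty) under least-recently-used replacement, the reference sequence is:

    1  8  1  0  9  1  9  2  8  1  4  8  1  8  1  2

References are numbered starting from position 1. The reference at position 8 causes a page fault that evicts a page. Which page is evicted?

0

pos 1: 1 → miss, frames [1]
pos 2: 8 → miss, frames [1, 8]
pos 3: 1 → hit
pos 4: 0 → miss, frames [8, 1, 0]
pos 5: 9 → miss, evict 8, frames [1, 0, 9]
pos 6: 1 → hit
pos 7: 9 → hit
pos 8: 2 → miss, evict 0, frames [1, 9, 2]
At position 8, page 0 is evicted.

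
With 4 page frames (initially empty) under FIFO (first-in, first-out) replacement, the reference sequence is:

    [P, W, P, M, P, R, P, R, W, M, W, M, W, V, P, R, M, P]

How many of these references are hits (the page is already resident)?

P → fault, frames (P)
W → fault, frames (P W)
P → hit
M → fault, frames (P W M)
P → hit
R → fault, frames (P W M R)
P → hit
R → hit
W → hit
M → hit
W → hit
M → hit
W → hit
V → fault, evict P, frames (W M R V)
P → fault, evict W, frames (M R V P)
R → hit
M → hit
P → hit
Hits: 12.

12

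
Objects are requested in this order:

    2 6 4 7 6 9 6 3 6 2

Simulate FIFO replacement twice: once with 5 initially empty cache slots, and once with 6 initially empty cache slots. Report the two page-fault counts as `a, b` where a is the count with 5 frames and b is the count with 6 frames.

7, 6

5 frames: F F F F . F . F . F → 7 faults.
6 frames: F F F F . F . F . . → 6 faults.
6 < 7: adding a frame reduced faults, as is typical.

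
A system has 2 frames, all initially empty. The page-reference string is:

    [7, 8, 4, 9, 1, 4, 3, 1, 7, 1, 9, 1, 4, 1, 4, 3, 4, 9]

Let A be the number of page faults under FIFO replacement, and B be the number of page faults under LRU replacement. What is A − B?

1

Under FIFO: F F F F F F F F F . F F F . . F . F → 14 faults.
Under LRU: F F F F F F F F F . F . F . . F . F → 13 faults.
A − B = 14 − 13 = 1.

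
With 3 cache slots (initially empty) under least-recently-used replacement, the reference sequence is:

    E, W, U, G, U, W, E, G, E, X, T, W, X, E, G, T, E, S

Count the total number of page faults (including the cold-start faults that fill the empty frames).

13

E -> miss, frames [E]
W -> miss, frames [E, W]
U -> miss, frames [E, W, U]
G -> miss, evict E, frames [W, U, G]
U -> hit
W -> hit
E -> miss, evict G, frames [U, W, E]
G -> miss, evict U, frames [W, E, G]
E -> hit
X -> miss, evict W, frames [G, E, X]
T -> miss, evict G, frames [E, X, T]
W -> miss, evict E, frames [X, T, W]
X -> hit
E -> miss, evict T, frames [W, X, E]
G -> miss, evict W, frames [X, E, G]
T -> miss, evict X, frames [E, G, T]
E -> hit
S -> miss, evict G, frames [T, E, S]
Page faults: 13.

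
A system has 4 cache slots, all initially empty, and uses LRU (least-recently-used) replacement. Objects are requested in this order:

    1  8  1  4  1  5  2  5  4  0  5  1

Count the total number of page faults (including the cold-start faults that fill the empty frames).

1 → miss, frames [1]
8 → miss, frames [1, 8]
1 → hit
4 → miss, frames [8, 1, 4]
1 → hit
5 → miss, frames [8, 4, 1, 5]
2 → miss, evict 8, frames [4, 1, 5, 2]
5 → hit
4 → hit
0 → miss, evict 1, frames [2, 5, 4, 0]
5 → hit
1 → miss, evict 2, frames [4, 0, 5, 1]
Page faults: 7.

7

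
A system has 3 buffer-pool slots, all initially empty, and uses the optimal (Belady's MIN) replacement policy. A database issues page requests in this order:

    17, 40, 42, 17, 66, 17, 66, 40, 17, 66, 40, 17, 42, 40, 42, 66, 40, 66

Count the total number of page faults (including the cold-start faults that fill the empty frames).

17 -> fault, frames [17]
40 -> fault, frames [17, 40]
42 -> fault, frames [17, 40, 42]
17 -> hit
66 -> fault, evict 42, frames [17, 40, 66]
17 -> hit
66 -> hit
40 -> hit
17 -> hit
66 -> hit
40 -> hit
17 -> hit
42 -> fault, evict 17, frames [40, 66, 42]
40 -> hit
42 -> hit
66 -> hit
40 -> hit
66 -> hit
Page faults: 5.

5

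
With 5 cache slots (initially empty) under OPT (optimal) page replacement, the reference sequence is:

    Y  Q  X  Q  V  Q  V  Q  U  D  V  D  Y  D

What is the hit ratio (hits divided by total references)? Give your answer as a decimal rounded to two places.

0.57

Y → miss, frames (Y)
Q → miss, frames (Y Q)
X → miss, frames (Y Q X)
Q → hit
V → miss, frames (Y Q X V)
Q → hit
V → hit
Q → hit
U → miss, frames (Y Q X V U)
D → miss, evict U, frames (Y Q X V D)
V → hit
D → hit
Y → hit
D → hit
Hits: 8 of 14 references → 8/14 = 0.5714.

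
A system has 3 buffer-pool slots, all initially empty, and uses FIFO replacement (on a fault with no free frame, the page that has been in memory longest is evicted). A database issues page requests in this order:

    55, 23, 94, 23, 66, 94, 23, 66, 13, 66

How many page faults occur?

55: fault, frames (55)
23: fault, frames (55 23)
94: fault, frames (55 23 94)
23: hit
66: fault, evict 55, frames (23 94 66)
94: hit
23: hit
66: hit
13: fault, evict 23, frames (94 66 13)
66: hit
Page faults: 5.

5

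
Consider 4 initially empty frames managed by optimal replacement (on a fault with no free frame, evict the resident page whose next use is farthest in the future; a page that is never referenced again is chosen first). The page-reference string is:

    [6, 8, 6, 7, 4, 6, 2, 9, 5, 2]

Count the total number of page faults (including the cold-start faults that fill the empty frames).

7

6 → miss, frames (6)
8 → miss, frames (6 8)
6 → hit
7 → miss, frames (6 8 7)
4 → miss, frames (6 8 7 4)
6 → hit
2 → miss, evict 4, frames (6 8 7 2)
9 → miss, evict 7, frames (6 8 2 9)
5 → miss, evict 9, frames (6 8 2 5)
2 → hit
Page faults: 7.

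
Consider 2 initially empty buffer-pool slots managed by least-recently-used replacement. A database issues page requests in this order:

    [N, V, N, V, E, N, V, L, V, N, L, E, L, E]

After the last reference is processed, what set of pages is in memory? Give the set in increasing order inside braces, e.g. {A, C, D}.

{E, L}

N -> miss, frames {N}
V -> miss, frames {N,V}
N -> hit
V -> hit
E -> miss, evict N, frames {V,E}
N -> miss, evict V, frames {E,N}
V -> miss, evict E, frames {N,V}
L -> miss, evict N, frames {V,L}
V -> hit
N -> miss, evict L, frames {V,N}
L -> miss, evict V, frames {N,L}
E -> miss, evict N, frames {L,E}
L -> hit
E -> hit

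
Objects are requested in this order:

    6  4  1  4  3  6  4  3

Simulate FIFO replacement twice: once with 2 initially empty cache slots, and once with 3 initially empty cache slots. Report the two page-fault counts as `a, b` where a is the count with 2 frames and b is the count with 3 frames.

2 frames: F F F . F F F F → 7 faults.
3 frames: F F F . F F F . → 6 faults.
6 < 7: adding a frame reduced faults, as is typical.

7, 6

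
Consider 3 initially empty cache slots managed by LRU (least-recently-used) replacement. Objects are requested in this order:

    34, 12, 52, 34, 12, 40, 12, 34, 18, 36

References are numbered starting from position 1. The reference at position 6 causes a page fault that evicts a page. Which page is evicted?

pos 1: 34 -> fault, frames [34]
pos 2: 12 -> fault, frames [34, 12]
pos 3: 52 -> fault, frames [34, 12, 52]
pos 4: 34 -> hit
pos 5: 12 -> hit
pos 6: 40 -> fault, evict 52, frames [34, 12, 40]
At position 6, page 52 is evicted.

52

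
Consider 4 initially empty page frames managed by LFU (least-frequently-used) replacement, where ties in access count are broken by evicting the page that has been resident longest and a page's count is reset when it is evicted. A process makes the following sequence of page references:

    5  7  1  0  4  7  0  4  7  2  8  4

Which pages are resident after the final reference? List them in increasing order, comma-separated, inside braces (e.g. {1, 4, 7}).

5: fault, frames (5)
7: fault, frames (5 7)
1: fault, frames (5 7 1)
0: fault, frames (5 7 1 0)
4: fault, evict 5, frames (7 1 0 4)
7: hit
0: hit
4: hit
7: hit
2: fault, evict 1, frames (7 0 4 2)
8: fault, evict 2, frames (7 0 4 8)
4: hit

{0, 4, 7, 8}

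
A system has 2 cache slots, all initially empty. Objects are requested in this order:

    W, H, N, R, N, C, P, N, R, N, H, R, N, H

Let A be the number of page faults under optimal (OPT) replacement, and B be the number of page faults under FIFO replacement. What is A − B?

-1

Under OPT: F F F F . F F . F . F . F . → 9 faults.
Under FIFO: F F F F . F F F F . F . F . → 10 faults.
A − B = 9 − 10 = -1.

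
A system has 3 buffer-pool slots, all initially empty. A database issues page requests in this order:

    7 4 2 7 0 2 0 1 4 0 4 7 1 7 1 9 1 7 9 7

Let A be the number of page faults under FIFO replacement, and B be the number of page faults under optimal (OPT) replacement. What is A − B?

Under FIFO: F F F . F . . F F . . F . . . F F . . . → 9 faults.
Under OPT: F F F . F . . F . . . F . . . F . . . . → 7 faults.
A − B = 9 − 7 = 2.

2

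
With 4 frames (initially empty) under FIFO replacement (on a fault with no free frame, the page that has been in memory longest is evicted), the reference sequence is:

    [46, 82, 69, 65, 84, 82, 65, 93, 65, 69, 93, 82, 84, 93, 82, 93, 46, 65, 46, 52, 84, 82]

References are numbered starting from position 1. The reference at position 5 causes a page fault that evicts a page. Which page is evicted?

46

pos 1: 46 -> fault, frames (46)
pos 2: 82 -> fault, frames (46 82)
pos 3: 69 -> fault, frames (46 82 69)
pos 4: 65 -> fault, frames (46 82 69 65)
pos 5: 84 -> fault, evict 46, frames (82 69 65 84)
At position 5, page 46 is evicted.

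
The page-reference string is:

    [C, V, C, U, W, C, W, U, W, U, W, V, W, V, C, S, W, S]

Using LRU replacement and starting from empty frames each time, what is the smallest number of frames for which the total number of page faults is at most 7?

f=1: 18 faults
f=2: 10 faults
f=3: 8 faults
f=4: 5 faults
f=5: 5 faults
Smallest f with faults ≤ 7 is 4.

4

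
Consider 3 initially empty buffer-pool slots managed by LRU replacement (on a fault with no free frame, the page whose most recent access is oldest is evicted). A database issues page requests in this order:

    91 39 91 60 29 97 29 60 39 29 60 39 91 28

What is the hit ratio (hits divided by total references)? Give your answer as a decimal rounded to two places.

0.43

91 → miss, frames [91]
39 → miss, frames [91, 39]
91 → hit
60 → miss, frames [39, 91, 60]
29 → miss, evict 39, frames [91, 60, 29]
97 → miss, evict 91, frames [60, 29, 97]
29 → hit
60 → hit
39 → miss, evict 97, frames [29, 60, 39]
29 → hit
60 → hit
39 → hit
91 → miss, evict 29, frames [60, 39, 91]
28 → miss, evict 60, frames [39, 91, 28]
Hits: 6 of 14 references → 6/14 = 0.4286.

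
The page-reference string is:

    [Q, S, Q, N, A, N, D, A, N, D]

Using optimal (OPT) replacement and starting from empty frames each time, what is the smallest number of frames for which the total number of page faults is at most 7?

f=1: 10 faults
f=2: 6 faults
f=3: 5 faults
f=4: 5 faults
f=5: 5 faults
Smallest f with faults ≤ 7 is 2.

2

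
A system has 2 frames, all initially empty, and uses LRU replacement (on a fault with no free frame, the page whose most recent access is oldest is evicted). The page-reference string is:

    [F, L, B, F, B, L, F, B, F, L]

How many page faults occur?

8

F → miss, frames {F}
L → miss, frames {F,L}
B → miss, evict F, frames {L,B}
F → miss, evict L, frames {B,F}
B → hit
L → miss, evict F, frames {B,L}
F → miss, evict B, frames {L,F}
B → miss, evict L, frames {F,B}
F → hit
L → miss, evict B, frames {F,L}
Page faults: 8.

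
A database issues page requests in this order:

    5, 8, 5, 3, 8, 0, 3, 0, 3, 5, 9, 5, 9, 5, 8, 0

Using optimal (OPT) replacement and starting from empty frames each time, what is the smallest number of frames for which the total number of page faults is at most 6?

3

f=1: 16 faults
f=2: 8 faults
f=3: 6 faults
f=4: 5 faults
f=5: 5 faults
Smallest f with faults ≤ 6 is 3.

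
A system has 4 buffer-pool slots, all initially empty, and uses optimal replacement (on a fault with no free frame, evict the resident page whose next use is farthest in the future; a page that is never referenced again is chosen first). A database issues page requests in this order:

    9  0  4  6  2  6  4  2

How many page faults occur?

9 -> miss, frames {9}
0 -> miss, frames {9,0}
4 -> miss, frames {9,0,4}
6 -> miss, frames {9,0,4,6}
2 -> miss, evict 0, frames {9,4,6,2}
6 -> hit
4 -> hit
2 -> hit
Page faults: 5.

5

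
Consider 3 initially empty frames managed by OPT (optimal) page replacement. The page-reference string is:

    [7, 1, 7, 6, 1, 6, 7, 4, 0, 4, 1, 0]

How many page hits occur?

7 → fault, frames (7)
1 → fault, frames (7 1)
7 → hit
6 → fault, frames (7 1 6)
1 → hit
6 → hit
7 → hit
4 → fault, evict 6, frames (7 1 4)
0 → fault, evict 7, frames (1 4 0)
4 → hit
1 → hit
0 → hit
Hits: 7.

7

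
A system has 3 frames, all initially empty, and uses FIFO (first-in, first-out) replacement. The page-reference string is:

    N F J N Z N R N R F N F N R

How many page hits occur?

N → miss, frames {N}
F → miss, frames {N,F}
J → miss, frames {N,F,J}
N → hit
Z → miss, evict N, frames {F,J,Z}
N → miss, evict F, frames {J,Z,N}
R → miss, evict J, frames {Z,N,R}
N → hit
R → hit
F → miss, evict Z, frames {N,R,F}
N → hit
F → hit
N → hit
R → hit
Hits: 7.

7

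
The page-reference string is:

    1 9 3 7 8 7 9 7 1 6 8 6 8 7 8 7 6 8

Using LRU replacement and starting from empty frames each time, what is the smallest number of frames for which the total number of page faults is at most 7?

5

f=1: 18 faults
f=2: 12 faults
f=3: 10 faults
f=4: 8 faults
f=5: 6 faults
f=6: 6 faults
Smallest f with faults ≤ 7 is 5.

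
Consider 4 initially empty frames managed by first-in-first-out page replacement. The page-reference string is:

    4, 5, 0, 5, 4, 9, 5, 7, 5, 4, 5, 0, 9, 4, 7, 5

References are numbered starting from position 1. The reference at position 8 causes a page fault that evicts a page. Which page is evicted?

4

pos 1: 4: fault, frames [4]
pos 2: 5: fault, frames [4, 5]
pos 3: 0: fault, frames [4, 5, 0]
pos 4: 5: hit
pos 5: 4: hit
pos 6: 9: fault, frames [4, 5, 0, 9]
pos 7: 5: hit
pos 8: 7: fault, evict 4, frames [5, 0, 9, 7]
At position 8, page 4 is evicted.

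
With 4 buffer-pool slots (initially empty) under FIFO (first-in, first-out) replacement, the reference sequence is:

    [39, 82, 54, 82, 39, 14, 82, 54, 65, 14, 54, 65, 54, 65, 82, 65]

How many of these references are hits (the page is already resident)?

39 -> fault, frames {39}
82 -> fault, frames {39,82}
54 -> fault, frames {39,82,54}
82 -> hit
39 -> hit
14 -> fault, frames {39,82,54,14}
82 -> hit
54 -> hit
65 -> fault, evict 39, frames {82,54,14,65}
14 -> hit
54 -> hit
65 -> hit
54 -> hit
65 -> hit
82 -> hit
65 -> hit
Hits: 11.

11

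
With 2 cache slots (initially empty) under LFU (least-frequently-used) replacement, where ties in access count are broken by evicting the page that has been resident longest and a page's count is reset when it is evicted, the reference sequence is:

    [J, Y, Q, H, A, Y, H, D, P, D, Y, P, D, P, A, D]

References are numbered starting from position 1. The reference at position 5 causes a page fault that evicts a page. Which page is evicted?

pos 1: J → fault, frames {J}
pos 2: Y → fault, frames {J,Y}
pos 3: Q → fault, evict J, frames {Y,Q}
pos 4: H → fault, evict Y, frames {Q,H}
pos 5: A → fault, evict Q, frames {H,A}
At position 5, page Q is evicted.

Q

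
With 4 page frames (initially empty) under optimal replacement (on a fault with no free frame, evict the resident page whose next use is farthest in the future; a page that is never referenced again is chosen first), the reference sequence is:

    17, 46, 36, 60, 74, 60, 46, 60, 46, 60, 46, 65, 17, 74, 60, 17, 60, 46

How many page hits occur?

17: fault, frames (17)
46: fault, frames (17 46)
36: fault, frames (17 46 36)
60: fault, frames (17 46 36 60)
74: fault, evict 36, frames (17 46 60 74)
60: hit
46: hit
60: hit
46: hit
60: hit
46: hit
65: fault, evict 46, frames (17 60 74 65)
17: hit
74: hit
60: hit
17: hit
60: hit
46: fault, evict 65, frames (17 60 74 46)
Hits: 11.

11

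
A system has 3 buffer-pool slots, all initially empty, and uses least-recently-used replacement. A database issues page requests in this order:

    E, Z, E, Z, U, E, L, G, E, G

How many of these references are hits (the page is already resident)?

E: miss, frames [E]
Z: miss, frames [E, Z]
E: hit
Z: hit
U: miss, frames [E, Z, U]
E: hit
L: miss, evict Z, frames [U, E, L]
G: miss, evict U, frames [E, L, G]
E: hit
G: hit
Hits: 5.

5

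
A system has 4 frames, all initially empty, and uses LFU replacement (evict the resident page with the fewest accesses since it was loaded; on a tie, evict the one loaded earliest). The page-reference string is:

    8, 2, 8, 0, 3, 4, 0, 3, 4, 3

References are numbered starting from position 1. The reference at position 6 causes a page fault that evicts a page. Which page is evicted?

pos 1: 8 → fault, frames [8]
pos 2: 2 → fault, frames [8, 2]
pos 3: 8 → hit
pos 4: 0 → fault, frames [8, 2, 0]
pos 5: 3 → fault, frames [8, 2, 0, 3]
pos 6: 4 → fault, evict 2, frames [8, 0, 3, 4]
At position 6, page 2 is evicted.

2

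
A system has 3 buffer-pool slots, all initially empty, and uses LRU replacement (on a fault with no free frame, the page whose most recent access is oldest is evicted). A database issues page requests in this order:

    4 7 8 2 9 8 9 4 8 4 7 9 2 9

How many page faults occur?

9

4 → fault, frames {4}
7 → fault, frames {4,7}
8 → fault, frames {4,7,8}
2 → fault, evict 4, frames {7,8,2}
9 → fault, evict 7, frames {8,2,9}
8 → hit
9 → hit
4 → fault, evict 2, frames {8,9,4}
8 → hit
4 → hit
7 → fault, evict 9, frames {8,4,7}
9 → fault, evict 8, frames {4,7,9}
2 → fault, evict 4, frames {7,9,2}
9 → hit
Page faults: 9.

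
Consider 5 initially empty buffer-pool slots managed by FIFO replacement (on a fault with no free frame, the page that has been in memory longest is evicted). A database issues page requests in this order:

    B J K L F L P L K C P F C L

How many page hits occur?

7

B → fault, frames {B}
J → fault, frames {B,J}
K → fault, frames {B,J,K}
L → fault, frames {B,J,K,L}
F → fault, frames {B,J,K,L,F}
L → hit
P → fault, evict B, frames {J,K,L,F,P}
L → hit
K → hit
C → fault, evict J, frames {K,L,F,P,C}
P → hit
F → hit
C → hit
L → hit
Hits: 7.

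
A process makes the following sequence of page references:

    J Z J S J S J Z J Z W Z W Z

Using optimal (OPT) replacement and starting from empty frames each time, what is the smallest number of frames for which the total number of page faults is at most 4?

f=1: 14 faults
f=2: 5 faults
f=3: 4 faults
f=4: 4 faults
Smallest f with faults ≤ 4 is 3.

3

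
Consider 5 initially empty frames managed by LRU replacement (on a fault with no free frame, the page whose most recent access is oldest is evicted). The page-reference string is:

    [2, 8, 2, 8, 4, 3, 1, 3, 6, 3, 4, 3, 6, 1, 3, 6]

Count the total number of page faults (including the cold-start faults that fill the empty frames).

6

2: fault, frames {2}
8: fault, frames {2,8}
2: hit
8: hit
4: fault, frames {2,8,4}
3: fault, frames {2,8,4,3}
1: fault, frames {2,8,4,3,1}
3: hit
6: fault, evict 2, frames {8,4,1,3,6}
3: hit
4: hit
3: hit
6: hit
1: hit
3: hit
6: hit
Page faults: 6.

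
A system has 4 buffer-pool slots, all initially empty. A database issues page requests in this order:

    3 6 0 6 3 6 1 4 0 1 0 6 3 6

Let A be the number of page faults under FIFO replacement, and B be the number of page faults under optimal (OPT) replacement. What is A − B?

1

Under FIFO: F F F . . . F F . . . . F F → 7 faults.
Under OPT: F F F . . . F F . . . . F . → 6 faults.
A − B = 7 − 6 = 1.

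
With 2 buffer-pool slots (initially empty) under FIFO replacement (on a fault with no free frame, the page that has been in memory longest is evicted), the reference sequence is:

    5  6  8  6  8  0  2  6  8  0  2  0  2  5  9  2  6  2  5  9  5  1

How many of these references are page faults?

5: fault, frames (5)
6: fault, frames (5 6)
8: fault, evict 5, frames (6 8)
6: hit
8: hit
0: fault, evict 6, frames (8 0)
2: fault, evict 8, frames (0 2)
6: fault, evict 0, frames (2 6)
8: fault, evict 2, frames (6 8)
0: fault, evict 6, frames (8 0)
2: fault, evict 8, frames (0 2)
0: hit
2: hit
5: fault, evict 0, frames (2 5)
9: fault, evict 2, frames (5 9)
2: fault, evict 5, frames (9 2)
6: fault, evict 9, frames (2 6)
2: hit
5: fault, evict 2, frames (6 5)
9: fault, evict 6, frames (5 9)
5: hit
1: fault, evict 5, frames (9 1)
Page faults: 16.

16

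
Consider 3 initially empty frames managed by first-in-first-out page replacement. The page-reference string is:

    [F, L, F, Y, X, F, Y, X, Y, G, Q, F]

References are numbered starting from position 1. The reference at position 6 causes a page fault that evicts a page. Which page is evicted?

L

pos 1: F: miss, frames [F]
pos 2: L: miss, frames [F, L]
pos 3: F: hit
pos 4: Y: miss, frames [F, L, Y]
pos 5: X: miss, evict F, frames [L, Y, X]
pos 6: F: miss, evict L, frames [Y, X, F]
At position 6, page L is evicted.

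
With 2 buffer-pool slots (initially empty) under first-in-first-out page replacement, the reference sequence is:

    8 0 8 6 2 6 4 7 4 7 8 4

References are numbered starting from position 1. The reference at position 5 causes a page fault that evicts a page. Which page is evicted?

pos 1: 8 -> fault, frames (8)
pos 2: 0 -> fault, frames (8 0)
pos 3: 8 -> hit
pos 4: 6 -> fault, evict 8, frames (0 6)
pos 5: 2 -> fault, evict 0, frames (6 2)
At position 5, page 0 is evicted.

0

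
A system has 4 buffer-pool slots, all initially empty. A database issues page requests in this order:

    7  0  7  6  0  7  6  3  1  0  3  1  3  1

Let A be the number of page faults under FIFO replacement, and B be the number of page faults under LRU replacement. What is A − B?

Under FIFO: F F . F . . . F F . . . . . → 5 faults.
Under LRU: F F . F . . . F F F . . . . → 6 faults.
A − B = 5 − 6 = -1.

-1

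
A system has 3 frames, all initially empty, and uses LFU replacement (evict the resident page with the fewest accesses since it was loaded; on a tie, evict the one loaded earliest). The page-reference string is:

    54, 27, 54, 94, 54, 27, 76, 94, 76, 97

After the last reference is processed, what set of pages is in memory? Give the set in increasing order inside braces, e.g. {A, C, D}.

{27, 54, 97}

54 → miss, frames [54]
27 → miss, frames [54, 27]
54 → hit
94 → miss, frames [54, 27, 94]
54 → hit
27 → hit
76 → miss, evict 94, frames [54, 27, 76]
94 → miss, evict 76, frames [54, 27, 94]
76 → miss, evict 94, frames [54, 27, 76]
97 → miss, evict 76, frames [54, 27, 97]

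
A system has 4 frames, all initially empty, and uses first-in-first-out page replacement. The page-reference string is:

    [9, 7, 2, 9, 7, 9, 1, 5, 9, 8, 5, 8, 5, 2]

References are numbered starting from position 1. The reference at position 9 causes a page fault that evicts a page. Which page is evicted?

pos 1: 9 -> miss, frames [9]
pos 2: 7 -> miss, frames [9, 7]
pos 3: 2 -> miss, frames [9, 7, 2]
pos 4: 9 -> hit
pos 5: 7 -> hit
pos 6: 9 -> hit
pos 7: 1 -> miss, frames [9, 7, 2, 1]
pos 8: 5 -> miss, evict 9, frames [7, 2, 1, 5]
pos 9: 9 -> miss, evict 7, frames [2, 1, 5, 9]
At position 9, page 7 is evicted.

7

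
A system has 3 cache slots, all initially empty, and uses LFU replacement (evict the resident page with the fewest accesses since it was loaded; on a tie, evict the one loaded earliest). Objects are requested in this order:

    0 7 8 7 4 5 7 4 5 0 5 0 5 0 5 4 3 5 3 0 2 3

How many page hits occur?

0 -> miss, frames {0}
7 -> miss, frames {0,7}
8 -> miss, frames {0,7,8}
7 -> hit
4 -> miss, evict 0, frames {7,8,4}
5 -> miss, evict 8, frames {7,4,5}
7 -> hit
4 -> hit
5 -> hit
0 -> miss, evict 4, frames {7,5,0}
5 -> hit
0 -> hit
5 -> hit
0 -> hit
5 -> hit
4 -> miss, evict 7, frames {5,0,4}
3 -> miss, evict 4, frames {5,0,3}
5 -> hit
3 -> hit
0 -> hit
2 -> miss, evict 3, frames {5,0,2}
3 -> miss, evict 2, frames {5,0,3}
Hits: 12.

12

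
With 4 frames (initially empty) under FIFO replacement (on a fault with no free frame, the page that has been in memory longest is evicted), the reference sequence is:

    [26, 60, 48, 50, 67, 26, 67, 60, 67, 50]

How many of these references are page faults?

26: fault, frames [26]
60: fault, frames [26, 60]
48: fault, frames [26, 60, 48]
50: fault, frames [26, 60, 48, 50]
67: fault, evict 26, frames [60, 48, 50, 67]
26: fault, evict 60, frames [48, 50, 67, 26]
67: hit
60: fault, evict 48, frames [50, 67, 26, 60]
67: hit
50: hit
Page faults: 7.

7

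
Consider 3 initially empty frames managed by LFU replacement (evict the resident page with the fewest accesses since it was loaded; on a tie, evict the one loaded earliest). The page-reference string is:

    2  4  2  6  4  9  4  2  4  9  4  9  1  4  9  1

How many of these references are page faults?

2 → miss, frames (2)
4 → miss, frames (2 4)
2 → hit
6 → miss, frames (2 4 6)
4 → hit
9 → miss, evict 6, frames (2 4 9)
4 → hit
2 → hit
4 → hit
9 → hit
4 → hit
9 → hit
1 → miss, evict 2, frames (4 9 1)
4 → hit
9 → hit
1 → hit
Page faults: 5.

5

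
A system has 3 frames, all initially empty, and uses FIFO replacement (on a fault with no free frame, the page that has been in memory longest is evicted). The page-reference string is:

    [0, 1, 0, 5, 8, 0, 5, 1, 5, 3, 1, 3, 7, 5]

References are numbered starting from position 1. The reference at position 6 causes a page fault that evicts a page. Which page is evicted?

pos 1: 0: miss, frames (0)
pos 2: 1: miss, frames (0 1)
pos 3: 0: hit
pos 4: 5: miss, frames (0 1 5)
pos 5: 8: miss, evict 0, frames (1 5 8)
pos 6: 0: miss, evict 1, frames (5 8 0)
At position 6, page 1 is evicted.

1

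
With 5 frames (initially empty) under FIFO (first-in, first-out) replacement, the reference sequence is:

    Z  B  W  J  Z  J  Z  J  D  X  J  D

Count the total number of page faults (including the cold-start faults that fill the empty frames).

6

Z → miss, frames [Z]
B → miss, frames [Z, B]
W → miss, frames [Z, B, W]
J → miss, frames [Z, B, W, J]
Z → hit
J → hit
Z → hit
J → hit
D → miss, frames [Z, B, W, J, D]
X → miss, evict Z, frames [B, W, J, D, X]
J → hit
D → hit
Page faults: 6.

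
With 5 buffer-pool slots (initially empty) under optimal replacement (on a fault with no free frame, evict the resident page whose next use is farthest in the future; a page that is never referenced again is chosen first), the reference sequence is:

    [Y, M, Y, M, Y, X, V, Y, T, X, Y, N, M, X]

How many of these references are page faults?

Y: fault, frames {Y}
M: fault, frames {Y,M}
Y: hit
M: hit
Y: hit
X: fault, frames {Y,M,X}
V: fault, frames {Y,M,X,V}
Y: hit
T: fault, frames {Y,M,X,V,T}
X: hit
Y: hit
N: fault, evict T, frames {Y,M,X,V,N}
M: hit
X: hit
Page faults: 6.

6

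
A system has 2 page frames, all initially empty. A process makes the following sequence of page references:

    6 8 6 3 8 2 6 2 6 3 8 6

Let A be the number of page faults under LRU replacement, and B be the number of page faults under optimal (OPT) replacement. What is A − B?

Under LRU: F F . F F F F . . F F F → 9 faults.
Under OPT: F F . F . F F . . F F . → 7 faults.
A − B = 9 − 7 = 2.

2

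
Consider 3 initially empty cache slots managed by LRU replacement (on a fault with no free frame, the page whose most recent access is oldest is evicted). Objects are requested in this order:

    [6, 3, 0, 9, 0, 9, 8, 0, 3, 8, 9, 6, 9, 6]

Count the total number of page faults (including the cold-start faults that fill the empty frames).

6: miss, frames {6}
3: miss, frames {6,3}
0: miss, frames {6,3,0}
9: miss, evict 6, frames {3,0,9}
0: hit
9: hit
8: miss, evict 3, frames {0,9,8}
0: hit
3: miss, evict 9, frames {8,0,3}
8: hit
9: miss, evict 0, frames {3,8,9}
6: miss, evict 3, frames {8,9,6}
9: hit
6: hit
Page faults: 8.

8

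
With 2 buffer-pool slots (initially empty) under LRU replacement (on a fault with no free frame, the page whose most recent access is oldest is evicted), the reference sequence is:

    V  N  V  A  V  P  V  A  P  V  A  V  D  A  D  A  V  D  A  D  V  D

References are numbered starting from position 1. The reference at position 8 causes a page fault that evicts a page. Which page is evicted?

pos 1: V -> fault, frames [V]
pos 2: N -> fault, frames [V, N]
pos 3: V -> hit
pos 4: A -> fault, evict N, frames [V, A]
pos 5: V -> hit
pos 6: P -> fault, evict A, frames [V, P]
pos 7: V -> hit
pos 8: A -> fault, evict P, frames [V, A]
At position 8, page P is evicted.

P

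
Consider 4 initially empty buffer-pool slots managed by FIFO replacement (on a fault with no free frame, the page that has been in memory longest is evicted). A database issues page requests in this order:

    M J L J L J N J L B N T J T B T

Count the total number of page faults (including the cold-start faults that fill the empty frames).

M -> miss, frames [M]
J -> miss, frames [M, J]
L -> miss, frames [M, J, L]
J -> hit
L -> hit
J -> hit
N -> miss, frames [M, J, L, N]
J -> hit
L -> hit
B -> miss, evict M, frames [J, L, N, B]
N -> hit
T -> miss, evict J, frames [L, N, B, T]
J -> miss, evict L, frames [N, B, T, J]
T -> hit
B -> hit
T -> hit
Page faults: 7.

7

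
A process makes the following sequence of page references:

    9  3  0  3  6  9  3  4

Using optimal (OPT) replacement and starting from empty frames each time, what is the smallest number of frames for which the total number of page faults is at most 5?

f=1: 8 faults
f=2: 6 faults
f=3: 5 faults
f=4: 5 faults
f=5: 5 faults
Smallest f with faults ≤ 5 is 3.

3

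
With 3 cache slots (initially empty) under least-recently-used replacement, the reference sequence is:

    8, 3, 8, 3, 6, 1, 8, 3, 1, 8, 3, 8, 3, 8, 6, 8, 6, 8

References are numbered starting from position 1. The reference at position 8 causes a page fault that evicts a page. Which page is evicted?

pos 1: 8: miss, frames (8)
pos 2: 3: miss, frames (8 3)
pos 3: 8: hit
pos 4: 3: hit
pos 5: 6: miss, frames (8 3 6)
pos 6: 1: miss, evict 8, frames (3 6 1)
pos 7: 8: miss, evict 3, frames (6 1 8)
pos 8: 3: miss, evict 6, frames (1 8 3)
At position 8, page 6 is evicted.

6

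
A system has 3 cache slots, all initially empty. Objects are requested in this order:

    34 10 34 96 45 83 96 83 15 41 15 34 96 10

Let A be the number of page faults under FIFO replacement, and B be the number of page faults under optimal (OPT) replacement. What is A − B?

Under FIFO: F F . F F F . . F F . F F F → 10 faults.
Under OPT: F F . F F F . . F F . . F F → 9 faults.
A − B = 10 − 9 = 1.

1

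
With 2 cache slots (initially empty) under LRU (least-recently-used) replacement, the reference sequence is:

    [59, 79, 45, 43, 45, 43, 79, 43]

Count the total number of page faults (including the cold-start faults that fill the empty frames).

5

59: miss, frames (59)
79: miss, frames (59 79)
45: miss, evict 59, frames (79 45)
43: miss, evict 79, frames (45 43)
45: hit
43: hit
79: miss, evict 45, frames (43 79)
43: hit
Page faults: 5.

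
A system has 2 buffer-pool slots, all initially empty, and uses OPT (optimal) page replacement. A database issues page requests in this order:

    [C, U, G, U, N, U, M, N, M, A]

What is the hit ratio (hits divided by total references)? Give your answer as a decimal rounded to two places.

C -> miss, frames {C}
U -> miss, frames {C,U}
G -> miss, evict C, frames {U,G}
U -> hit
N -> miss, evict G, frames {U,N}
U -> hit
M -> miss, evict U, frames {N,M}
N -> hit
M -> hit
A -> miss, evict M, frames {N,A}
Hits: 4 of 10 references → 4/10 = 0.4000.

0.40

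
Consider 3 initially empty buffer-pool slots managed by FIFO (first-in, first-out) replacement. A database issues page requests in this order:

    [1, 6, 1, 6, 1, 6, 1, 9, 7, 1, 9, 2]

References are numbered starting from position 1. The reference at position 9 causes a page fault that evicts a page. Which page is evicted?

1

pos 1: 1 → miss, frames [1]
pos 2: 6 → miss, frames [1, 6]
pos 3: 1 → hit
pos 4: 6 → hit
pos 5: 1 → hit
pos 6: 6 → hit
pos 7: 1 → hit
pos 8: 9 → miss, frames [1, 6, 9]
pos 9: 7 → miss, evict 1, frames [6, 9, 7]
At position 9, page 1 is evicted.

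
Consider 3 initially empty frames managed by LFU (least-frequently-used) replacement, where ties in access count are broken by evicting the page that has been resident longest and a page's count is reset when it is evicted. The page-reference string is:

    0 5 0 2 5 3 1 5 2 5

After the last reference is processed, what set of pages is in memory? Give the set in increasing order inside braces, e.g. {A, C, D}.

{0, 2, 5}

0 → miss, frames (0)
5 → miss, frames (0 5)
0 → hit
2 → miss, frames (0 5 2)
5 → hit
3 → miss, evict 2, frames (0 5 3)
1 → miss, evict 3, frames (0 5 1)
5 → hit
2 → miss, evict 1, frames (0 5 2)
5 → hit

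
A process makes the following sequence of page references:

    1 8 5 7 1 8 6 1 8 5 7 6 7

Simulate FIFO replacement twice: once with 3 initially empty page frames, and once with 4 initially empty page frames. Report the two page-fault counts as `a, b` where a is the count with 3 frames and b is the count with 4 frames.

9, 10

3 frames: F F F F F F F . . F F . . → 9 faults.
4 frames: F F F F . . F F F F F F . → 10 faults.
10 > 9: adding a frame increased faults — Belady's anomaly.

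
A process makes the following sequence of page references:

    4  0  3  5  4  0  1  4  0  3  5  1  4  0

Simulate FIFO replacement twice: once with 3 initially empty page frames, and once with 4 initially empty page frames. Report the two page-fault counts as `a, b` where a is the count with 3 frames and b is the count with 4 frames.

11, 12

3 frames: F F F F F F F . . F F . F F → 11 faults.
4 frames: F F F F . . F F F F F F F F → 12 faults.
12 > 11: adding a frame increased faults — Belady's anomaly.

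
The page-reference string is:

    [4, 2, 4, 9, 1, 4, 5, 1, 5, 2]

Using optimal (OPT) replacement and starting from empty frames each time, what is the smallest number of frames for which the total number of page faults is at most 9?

2

f=1: 10 faults
f=2: 6 faults
f=3: 5 faults
f=4: 5 faults
f=5: 5 faults
Smallest f with faults ≤ 9 is 2.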